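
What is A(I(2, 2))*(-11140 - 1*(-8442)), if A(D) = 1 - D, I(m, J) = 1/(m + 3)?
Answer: -10792/5 ≈ -2158.4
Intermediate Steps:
I(m, J) = 1/(3 + m)
A(I(2, 2))*(-11140 - 1*(-8442)) = (1 - 1/(3 + 2))*(-11140 - 1*(-8442)) = (1 - 1/5)*(-11140 + 8442) = (1 - 1*⅕)*(-2698) = (1 - ⅕)*(-2698) = (⅘)*(-2698) = -10792/5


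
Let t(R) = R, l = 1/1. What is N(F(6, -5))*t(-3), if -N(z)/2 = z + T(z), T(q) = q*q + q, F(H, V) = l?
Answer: 18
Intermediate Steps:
l = 1 (l = 1*1 = 1)
F(H, V) = 1
T(q) = q + q**2 (T(q) = q**2 + q = q + q**2)
N(z) = -2*z - 2*z*(1 + z) (N(z) = -2*(z + z*(1 + z)) = -2*z - 2*z*(1 + z))
N(F(6, -5))*t(-3) = (2*1*(-2 - 1*1))*(-3) = (2*1*(-2 - 1))*(-3) = (2*1*(-3))*(-3) = -6*(-3) = 18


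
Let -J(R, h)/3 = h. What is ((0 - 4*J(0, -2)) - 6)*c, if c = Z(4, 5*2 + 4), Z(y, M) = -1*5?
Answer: 150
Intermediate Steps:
J(R, h) = -3*h
Z(y, M) = -5
c = -5
((0 - 4*J(0, -2)) - 6)*c = ((0 - (-12)*(-2)) - 6)*(-5) = ((0 - 4*6) - 6)*(-5) = ((0 - 24) - 6)*(-5) = (-24 - 6)*(-5) = -30*(-5) = 150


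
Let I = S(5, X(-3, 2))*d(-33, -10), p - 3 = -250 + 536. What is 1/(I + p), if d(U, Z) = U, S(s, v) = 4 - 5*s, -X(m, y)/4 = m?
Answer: 1/982 ≈ 0.0010183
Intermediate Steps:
X(m, y) = -4*m
p = 289 (p = 3 + (-250 + 536) = 3 + 286 = 289)
I = 693 (I = (4 - 5*5)*(-33) = (4 - 25)*(-33) = -21*(-33) = 693)
1/(I + p) = 1/(693 + 289) = 1/982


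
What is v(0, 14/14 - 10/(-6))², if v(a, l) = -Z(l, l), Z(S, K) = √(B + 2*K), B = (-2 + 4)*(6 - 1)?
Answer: 46/3 ≈ 15.333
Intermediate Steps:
B = 10 (B = 2*5 = 10)
Z(S, K) = √(10 + 2*K)
v(a, l) = -√(10 + 2*l)
v(0, 14/14 - 10/(-6))² = (-√(10 + 2*(14/14 - 10/(-6))))² = (-√(10 + 2*(14*(1/14) - 10*(-⅙))))² = (-√(10 + 2*(1 + 5/3)))² = (-√(10 + 2*(8/3)))² = (-√(10 + 16/3))² = (-√(46/3))² = (-√138/3)² = 46/3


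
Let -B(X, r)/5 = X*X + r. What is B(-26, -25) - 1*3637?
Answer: -6892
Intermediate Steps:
B(X, r) = -5*r - 5*X**2 (B(X, r) = -5*(X*X + r) = -5*(X**2 + r) = -5*(r + X**2) = -5*r - 5*X**2)
B(-26, -25) - 1*3637 = (-5*(-25) - 5*(-26)**2) - 1*3637 = (125 - 5*676) - 3637 = (125 - 3380) - 3637 = -3255 - 3637 = -6892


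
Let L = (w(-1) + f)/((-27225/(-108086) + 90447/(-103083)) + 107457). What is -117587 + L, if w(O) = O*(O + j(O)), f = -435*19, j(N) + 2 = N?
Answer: -4266132423910426107/36280623153403 ≈ -1.1759e+5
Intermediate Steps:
j(N) = -2 + N
f = -8265
w(O) = O*(-2 + 2*O) (w(O) = O*(O + (-2 + O)) = O*(-2 + 2*O))
L = -2789171227546/36280623153403 (L = (2*(-1)*(-1 - 1) - 8265)/((-27225/(-108086) + 90447/(-103083)) + 107457) = (2*(-1)*(-2) - 8265)/((-27225*(-1/108086) + 90447*(-1/103083)) + 107457) = (4 - 8265)/((2475/9826 - 30149/34361) + 107457) = -8261/(-211200599/337631186 + 107457) = -8261/36280623153403/337631186 = -8261*337631186/36280623153403 = -2789171227546/36280623153403 ≈ -0.076878)
-117587 + L = -117587 - 2789171227546/36280623153403 = -4266132423910426107/36280623153403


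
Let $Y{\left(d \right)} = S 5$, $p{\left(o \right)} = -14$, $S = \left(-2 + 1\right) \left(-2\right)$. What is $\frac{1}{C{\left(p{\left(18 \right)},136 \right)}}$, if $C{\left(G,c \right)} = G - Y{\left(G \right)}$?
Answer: $- \frac{1}{24} \approx -0.041667$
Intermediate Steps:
$S = 2$ ($S = \left(-1\right) \left(-2\right) = 2$)
$Y{\left(d \right)} = 10$ ($Y{\left(d \right)} = 2 \cdot 5 = 10$)
$C{\left(G,c \right)} = -10 + G$ ($C{\left(G,c \right)} = G - 10 = -10 + G$)
$\frac{1}{C{\left(p{\left(18 \right)},136 \right)}} = \frac{1}{-10 - 14} = \frac{1}{-24} = - \frac{1}{24}$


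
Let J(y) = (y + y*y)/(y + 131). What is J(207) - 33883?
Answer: -438823/13 ≈ -33756.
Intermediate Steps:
J(y) = (y + y²)/(131 + y)
J(207) - 33883 = 207*(1 + 207)/(131 + 207) - 33883 = 207*208/338 - 33883 = 207*(1/338)*208 - 33883 = 1656/13 - 33883 = -438823/13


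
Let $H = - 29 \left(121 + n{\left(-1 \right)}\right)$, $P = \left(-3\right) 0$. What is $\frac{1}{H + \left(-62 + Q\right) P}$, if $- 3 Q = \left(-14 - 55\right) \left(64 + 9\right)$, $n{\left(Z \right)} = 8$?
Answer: $- \frac{1}{3741} \approx -0.00026731$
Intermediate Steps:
$P = 0$
$Q = 1679$ ($Q = - \frac{\left(-14 - 55\right) \left(64 + 9\right)}{3} = - \frac{\left(-69\right) 73}{3} = \left(- \frac{1}{3}\right) \left(-5037\right) = 1679$)
$H = -3741$ ($H = - 29 \left(121 + 8\right) = \left(-29\right) 129 = -3741$)
$\frac{1}{H + \left(-62 + Q\right) P} = \frac{1}{-3741 + \left(-62 + 1679\right) 0} = \frac{1}{-3741 + 1617 \cdot 0} = \frac{1}{-3741 + 0} = \frac{1}{-3741} = - \frac{1}{3741}$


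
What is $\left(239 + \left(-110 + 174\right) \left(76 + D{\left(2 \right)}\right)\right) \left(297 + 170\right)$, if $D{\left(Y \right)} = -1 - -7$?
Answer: $2562429$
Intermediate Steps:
$D{\left(Y \right)} = 6$ ($D{\left(Y \right)} = -1 + 7 = 6$)
$\left(239 + \left(-110 + 174\right) \left(76 + D{\left(2 \right)}\right)\right) \left(297 + 170\right) = \left(239 + \left(-110 + 174\right) \left(76 + 6\right)\right) \left(297 + 170\right) = \left(239 + 64 \cdot 82\right) 467 = \left(239 + 5248\right) 467 = 5487 \cdot 467 = 2562429$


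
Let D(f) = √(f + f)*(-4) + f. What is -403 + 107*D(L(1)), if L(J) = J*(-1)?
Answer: -510 - 428*I*√2 ≈ -510.0 - 605.28*I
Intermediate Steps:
L(J) = -J
D(f) = f - 4*√2*√f (D(f) = √(2*f)*(-4) + f = (√2*√f)*(-4) + f = -4*√2*√f + f = f - 4*√2*√f)
-403 + 107*D(L(1)) = -403 + 107*(-1*1 - 4*√2*√(-1*1)) = -403 + 107*(-1 - 4*√2*√(-1)) = -403 + 107*(-1 - 4*√2*I) = -403 + 107*(-1 - 4*I*√2) = -403 + (-107 - 428*I*√2) = -510 - 428*I*√2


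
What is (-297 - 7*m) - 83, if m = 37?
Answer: -639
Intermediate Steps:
(-297 - 7*m) - 83 = (-297 - 7*37) - 83 = (-297 - 259) - 83 = -556 - 83 = -639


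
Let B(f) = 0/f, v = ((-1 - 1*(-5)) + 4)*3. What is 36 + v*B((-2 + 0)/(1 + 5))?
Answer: 36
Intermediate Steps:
v = 24 (v = ((-1 + 5) + 4)*3 = (4 + 4)*3 = 8*3 = 24)
B(f) = 0
36 + v*B((-2 + 0)/(1 + 5)) = 36 + 24*0 = 36 + 0 = 36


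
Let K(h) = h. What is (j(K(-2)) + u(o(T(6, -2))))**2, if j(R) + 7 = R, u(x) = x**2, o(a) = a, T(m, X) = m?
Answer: 729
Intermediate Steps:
j(R) = -7 + R
(j(K(-2)) + u(o(T(6, -2))))**2 = ((-7 - 2) + 6**2)**2 = (-9 + 36)**2 = 27**2 = 729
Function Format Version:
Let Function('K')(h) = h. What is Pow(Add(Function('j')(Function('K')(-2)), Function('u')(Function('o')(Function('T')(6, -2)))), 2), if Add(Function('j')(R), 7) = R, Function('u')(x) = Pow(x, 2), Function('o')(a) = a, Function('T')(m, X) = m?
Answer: 729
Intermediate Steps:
Function('j')(R) = Add(-7, R)
Pow(Add(Function('j')(Function('K')(-2)), Function('u')(Function('o')(Function('T')(6, -2)))), 2) = Pow(Add(Add(-7, -2), Pow(6, 2)), 2) = Pow(Add(-9, 36), 2) = Pow(27, 2) = 729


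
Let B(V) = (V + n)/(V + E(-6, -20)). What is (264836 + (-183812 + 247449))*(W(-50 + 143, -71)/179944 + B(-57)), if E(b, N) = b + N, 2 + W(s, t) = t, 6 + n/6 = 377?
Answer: -1544632785945/179944 ≈ -8.5840e+6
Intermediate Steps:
n = 2226 (n = -36 + 6*377 = -36 + 2262 = 2226)
W(s, t) = -2 + t
E(b, N) = N + b
B(V) = (2226 + V)/(-26 + V) (B(V) = (V + 2226)/(V + (-20 - 6)) = (2226 + V)/(V - 26) = (2226 + V)/(-26 + V))
(264836 + (-183812 + 247449))*(W(-50 + 143, -71)/179944 + B(-57)) = (264836 + (-183812 + 247449))*((-2 - 71)/179944 + (2226 - 57)/(-26 - 57)) = (264836 + 63637)*(-73*1/179944 + 2169/(-83)) = 328473*(-73/179944 - 1/83*2169) = 328473*(-73/179944 - 2169/83) = 328473*(-4702465/179944) = -1544632785945/179944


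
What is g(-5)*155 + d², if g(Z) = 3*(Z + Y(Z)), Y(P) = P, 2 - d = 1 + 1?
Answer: -4650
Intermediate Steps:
d = 0 (d = 2 - (1 + 1) = 2 - 1*2 = 2 - 2 = 0)
g(Z) = 6*Z (g(Z) = 3*(Z + Z) = 3*(2*Z) = 6*Z)
g(-5)*155 + d² = (6*(-5))*155 + 0² = -30*155 + 0 = -4650 + 0 = -4650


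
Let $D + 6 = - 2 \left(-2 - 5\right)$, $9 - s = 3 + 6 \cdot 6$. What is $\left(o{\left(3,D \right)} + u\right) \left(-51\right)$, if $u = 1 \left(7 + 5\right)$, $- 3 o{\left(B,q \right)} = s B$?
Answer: $-2142$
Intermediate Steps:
$s = -30$ ($s = 9 - \left(3 + 6 \cdot 6\right) = 9 - \left(3 + 36\right) = 9 - 39 = -30$)
$D = 8$ ($D = -6 - 2 \left(-2 - 5\right) = -6 - -14 = -6 + 14 = 8$)
$o{\left(B,q \right)} = 10 B$ ($o{\left(B,q \right)} = - \frac{\left(-30\right) B}{3} = 10 B$)
$u = 12$ ($u = 1 \cdot 12 = 12$)
$\left(o{\left(3,D \right)} + u\right) \left(-51\right) = \left(10 \cdot 3 + 12\right) \left(-51\right) = \left(30 + 12\right) \left(-51\right) = 42 \left(-51\right) = -2142$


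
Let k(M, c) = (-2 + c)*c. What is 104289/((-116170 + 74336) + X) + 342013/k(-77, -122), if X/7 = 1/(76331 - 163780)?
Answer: 1113233454788741/55343389803544 ≈ 20.115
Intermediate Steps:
k(M, c) = c*(-2 + c)
X = -7/87449 (X = 7/(76331 - 163780) = 7/(-87449) = 7*(-1/87449) = -7/87449 ≈ -8.0047e-5)
104289/((-116170 + 74336) + X) + 342013/k(-77, -122) = 104289/((-116170 + 74336) - 7/87449) + 342013/((-122*(-2 - 122))) = 104289/(-41834 - 7/87449) + 342013/((-122*(-124))) = 104289/(-3658341473/87449) + 342013/15128 = 104289*(-87449/3658341473) + 342013*(1/15128) = -9119968761/3658341473 + 342013/15128 = 1113233454788741/55343389803544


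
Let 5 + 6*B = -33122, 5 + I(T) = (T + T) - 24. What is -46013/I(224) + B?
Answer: -14156291/2514 ≈ -5631.0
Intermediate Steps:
I(T) = -29 + 2*T (I(T) = -5 + ((T + T) - 24) = -5 + (2*T - 24) = -5 + (-24 + 2*T) = -29 + 2*T)
B = -33127/6 (B = -⅚ + (⅙)*(-33122) = -⅚ - 16561/3 = -33127/6 ≈ -5521.2)
-46013/I(224) + B = -46013/(-29 + 2*224) - 33127/6 = -46013/(-29 + 448) - 33127/6 = -46013/419 - 33127/6 = -14156291/2514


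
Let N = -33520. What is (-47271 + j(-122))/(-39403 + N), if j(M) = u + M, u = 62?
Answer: 47331/72923 ≈ 0.64905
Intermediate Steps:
j(M) = 62 + M
(-47271 + j(-122))/(-39403 + N) = (-47271 + (62 - 122))/(-39403 - 33520) = (-47271 - 60)/(-72923) = -47331*(-1/72923) = 47331/72923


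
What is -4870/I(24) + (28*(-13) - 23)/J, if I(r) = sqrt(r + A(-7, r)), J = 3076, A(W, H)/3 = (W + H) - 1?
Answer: -387/3076 - 2435*sqrt(2)/6 ≈ -574.06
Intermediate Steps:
A(W, H) = -3 + 3*H + 3*W (A(W, H) = 3*((W + H) - 1) = 3*((H + W) - 1) = 3*(-1 + H + W) = -3 + 3*H + 3*W)
I(r) = sqrt(-24 + 4*r) (I(r) = sqrt(r + (-3 + 3*r + 3*(-7))) = sqrt(r + (-3 + 3*r - 21)) = sqrt(r + (-24 + 3*r)) = sqrt(-24 + 4*r))
-4870/I(24) + (28*(-13) - 23)/J = -4870*1/(2*sqrt(-6 + 24)) + (28*(-13) - 23)/3076 = -4870*sqrt(2)/12 + (-364 - 23)*(1/3076) = -4870*sqrt(2)/12 - 387*1/3076 = -4870*sqrt(2)/12 - 387/3076 = -2435*sqrt(2)/6 - 387/3076 = -387/3076 - 2435*sqrt(2)/6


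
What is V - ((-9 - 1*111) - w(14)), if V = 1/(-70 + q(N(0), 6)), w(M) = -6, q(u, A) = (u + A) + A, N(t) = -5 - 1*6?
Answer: 7865/69 ≈ 113.99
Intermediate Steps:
N(t) = -11 (N(t) = -5 - 6 = -11)
q(u, A) = u + 2*A (q(u, A) = (A + u) + A = u + 2*A)
V = -1/69 (V = 1/(-70 + (-11 + 2*6)) = 1/(-70 + (-11 + 12)) = 1/(-70 + 1) = 1/(-69) = -1/69 ≈ -0.014493)
V - ((-9 - 1*111) - w(14)) = -1/69 - ((-9 - 1*111) - 1*(-6)) = -1/69 - ((-9 - 111) + 6) = -1/69 - (-120 + 6) = -1/69 - 1*(-114) = -1/69 + 114 = 7865/69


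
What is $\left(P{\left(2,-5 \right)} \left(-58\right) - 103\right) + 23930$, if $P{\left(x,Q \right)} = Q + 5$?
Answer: $23827$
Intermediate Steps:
$P{\left(x,Q \right)} = 5 + Q$
$\left(P{\left(2,-5 \right)} \left(-58\right) - 103\right) + 23930 = \left(\left(5 - 5\right) \left(-58\right) - 103\right) + 23930 = \left(0 \left(-58\right) - 103\right) + 23930 = \left(0 - 103\right) + 23930 = -103 + 23930 = 23827$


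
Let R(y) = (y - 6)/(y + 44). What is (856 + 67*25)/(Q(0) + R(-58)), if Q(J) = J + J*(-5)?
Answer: 17717/32 ≈ 553.66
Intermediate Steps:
R(y) = (-6 + y)/(44 + y)
Q(J) = -4*J (Q(J) = J - 5*J = -4*J)
(856 + 67*25)/(Q(0) + R(-58)) = (856 + 67*25)/(-4*0 + (-6 - 58)/(44 - 58)) = (856 + 1675)/(0 - 64/(-14)) = 2531/(0 - 1/14*(-64)) = 2531/(0 + 32/7) = 2531/(32/7) = 2531*(7/32) = 17717/32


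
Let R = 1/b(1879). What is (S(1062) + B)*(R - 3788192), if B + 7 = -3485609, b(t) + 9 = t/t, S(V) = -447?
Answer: 105647011230831/8 ≈ 1.3206e+13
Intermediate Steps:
b(t) = -8 (b(t) = -9 + t/t = -9 + 1 = -8)
B = -3485616 (B = -7 - 3485609 = -3485616)
R = -1/8 (R = 1/(-8) = -1/8 ≈ -0.12500)
(S(1062) + B)*(R - 3788192) = (-447 - 3485616)*(-1/8 - 3788192) = -3486063*(-30305537/8) = 105647011230831/8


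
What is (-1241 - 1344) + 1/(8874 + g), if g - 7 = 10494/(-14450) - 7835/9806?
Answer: -1626213441727555/629096136393 ≈ -2585.0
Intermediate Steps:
g = 387878493/70848350 (g = 7 + (10494/(-14450) - 7835/9806) = 7 + (10494*(-1/14450) - 7835*1/9806) = 7 + (-5247/7225 - 7835/9806) = 7 - 108059957/70848350 = 387878493/70848350 ≈ 5.4748)
(-1241 - 1344) + 1/(8874 + g) = (-1241 - 1344) + 1/(8874 + 387878493/70848350) = -2585 + 1/(629096136393/70848350) = -2585 + 70848350/629096136393 = -1626213441727555/629096136393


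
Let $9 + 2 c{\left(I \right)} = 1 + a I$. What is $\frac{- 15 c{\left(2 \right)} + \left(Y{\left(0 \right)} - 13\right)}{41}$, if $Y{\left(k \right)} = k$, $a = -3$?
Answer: $\frac{92}{41} \approx 2.2439$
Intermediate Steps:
$c{\left(I \right)} = -4 - \frac{3 I}{2}$ ($c{\left(I \right)} = - \frac{9}{2} + \frac{1 - 3 I}{2} = - \frac{9}{2} - \left(- \frac{1}{2} + \frac{3 I}{2}\right) = -4 - \frac{3 I}{2}$)
$\frac{- 15 c{\left(2 \right)} + \left(Y{\left(0 \right)} - 13\right)}{41} = \frac{- 15 \left(-4 - 3\right) + \left(0 - 13\right)}{41} = \left(- 15 \left(-4 - 3\right) - 13\right) \frac{1}{41} = \left(\left(-15\right) \left(-7\right) - 13\right) \frac{1}{41} = \left(105 - 13\right) \frac{1}{41} = 92 \cdot \frac{1}{41} = \frac{92}{41}$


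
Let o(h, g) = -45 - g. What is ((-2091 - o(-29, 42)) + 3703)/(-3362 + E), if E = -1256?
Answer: -1699/4618 ≈ -0.36791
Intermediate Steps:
((-2091 - o(-29, 42)) + 3703)/(-3362 + E) = ((-2091 - (-45 - 1*42)) + 3703)/(-3362 - 1256) = ((-2091 - (-45 - 42)) + 3703)/(-4618) = ((-2091 - 1*(-87)) + 3703)*(-1/4618) = ((-2091 + 87) + 3703)*(-1/4618) = (-2004 + 3703)*(-1/4618) = 1699*(-1/4618) = -1699/4618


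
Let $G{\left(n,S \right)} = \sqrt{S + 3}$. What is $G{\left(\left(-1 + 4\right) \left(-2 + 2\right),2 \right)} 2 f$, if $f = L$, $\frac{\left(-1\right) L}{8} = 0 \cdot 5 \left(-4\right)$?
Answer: $0$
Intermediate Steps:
$L = 0$ ($L = - 8 \cdot 0 \cdot 5 \left(-4\right) = - 8 \cdot 0 \left(-4\right) = \left(-8\right) 0 = 0$)
$f = 0$
$G{\left(n,S \right)} = \sqrt{3 + S}$
$G{\left(\left(-1 + 4\right) \left(-2 + 2\right),2 \right)} 2 f = \sqrt{3 + 2} \cdot 2 \cdot 0 = \sqrt{5} \cdot 2 \cdot 0 = 2 \sqrt{5} \cdot 0 = 0$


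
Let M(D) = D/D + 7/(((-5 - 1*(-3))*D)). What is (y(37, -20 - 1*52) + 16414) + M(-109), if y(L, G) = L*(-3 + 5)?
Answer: 3594609/218 ≈ 16489.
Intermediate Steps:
M(D) = 1 - 7/(2*D) (M(D) = 1 + 7/(((-5 + 3)*D)) = 1 + 7/((-2*D)) = 1 + 7*(-1/(2*D)) = 1 - 7/(2*D))
y(L, G) = 2*L (y(L, G) = L*2 = 2*L)
(y(37, -20 - 1*52) + 16414) + M(-109) = (2*37 + 16414) + (-7/2 - 109)/(-109) = (74 + 16414) - 1/109*(-225/2) = 16488 + 225/218 = 3594609/218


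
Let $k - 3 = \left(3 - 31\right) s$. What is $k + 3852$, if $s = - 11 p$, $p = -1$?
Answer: $3547$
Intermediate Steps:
$s = 11$ ($s = \left(-11\right) \left(-1\right) = 11$)
$k = -305$ ($k = 3 + \left(3 - 31\right) 11 = 3 - 308 = -305$)
$k + 3852 = -305 + 3852 = 3547$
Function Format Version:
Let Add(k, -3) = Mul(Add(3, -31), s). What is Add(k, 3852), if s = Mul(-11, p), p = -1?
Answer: 3547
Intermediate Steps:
s = 11 (s = Mul(-11, -1) = 11)
k = -305 (k = Add(3, Mul(Add(3, -31), 11)) = Add(3, Mul(-28, 11)) = Add(3, -308) = -305)
Add(k, 3852) = Add(-305, 3852) = 3547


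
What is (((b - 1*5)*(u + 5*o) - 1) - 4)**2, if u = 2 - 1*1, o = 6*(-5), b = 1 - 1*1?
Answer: 547600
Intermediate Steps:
b = 0 (b = 1 - 1 = 0)
o = -30
u = 1 (u = 2 - 1 = 1)
(((b - 1*5)*(u + 5*o) - 1) - 4)**2 = (((0 - 1*5)*(1 + 5*(-30)) - 1) - 4)**2 = (((0 - 5)*(1 - 150) - 1) - 4)**2 = ((-5*(-149) - 1) - 4)**2 = ((745 - 1) - 4)**2 = (744 - 4)**2 = 740**2 = 547600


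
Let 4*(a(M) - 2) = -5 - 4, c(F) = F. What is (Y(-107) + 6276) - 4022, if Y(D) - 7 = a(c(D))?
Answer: 9043/4 ≈ 2260.8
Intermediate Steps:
a(M) = -¼ (a(M) = 2 + (-5 - 4)/4 = 2 + (¼)*(-9) = 2 - 9/4 = -¼)
Y(D) = 27/4 (Y(D) = 7 - ¼ = 27/4)
(Y(-107) + 6276) - 4022 = (27/4 + 6276) - 4022 = 25131/4 - 4022 = 9043/4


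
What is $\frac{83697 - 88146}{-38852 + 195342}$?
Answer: $- \frac{4449}{156490} \approx -0.02843$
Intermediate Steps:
$\frac{83697 - 88146}{-38852 + 195342} = - \frac{4449}{156490}$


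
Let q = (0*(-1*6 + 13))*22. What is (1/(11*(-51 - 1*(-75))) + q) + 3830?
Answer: 1011121/264 ≈ 3830.0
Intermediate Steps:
q = 0 (q = (0*(-6 + 13))*22 = (0*7)*22 = 0*22 = 0)
(1/(11*(-51 - 1*(-75))) + q) + 3830 = (1/(11*(-51 - 1*(-75))) + 0) + 3830 = (1/(11*(-51 + 75)) + 0) + 3830 = (1/(11*24) + 0) + 3830 = (1/264 + 0) + 3830 = 1/264 + 3830 = 1011121/264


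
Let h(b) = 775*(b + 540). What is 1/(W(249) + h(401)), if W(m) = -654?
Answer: 1/728621 ≈ 1.3725e-6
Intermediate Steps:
h(b) = 418500 + 775*b (h(b) = 775*(540 + b) = 418500 + 775*b)
1/(W(249) + h(401)) = 1/(-654 + (418500 + 775*401)) = 1/(-654 + (418500 + 310775)) = 1/(-654 + 729275) = 1/728621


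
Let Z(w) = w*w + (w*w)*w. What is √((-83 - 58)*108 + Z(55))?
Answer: 2*√38543 ≈ 392.65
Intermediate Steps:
Z(w) = w² + w³ (Z(w) = w² + w²*w = w² + w³)
√((-83 - 58)*108 + Z(55)) = √((-83 - 58)*108 + 55²*(1 + 55)) = √(-141*108 + 3025*56) = √(-15228 + 169400) = √154172 = 2*√38543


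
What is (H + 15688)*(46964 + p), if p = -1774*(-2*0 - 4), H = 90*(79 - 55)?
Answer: 964862880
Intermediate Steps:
H = 2160 (H = 90*24 = 2160)
p = 7096 (p = -1774*(0 - 4) = -1774*(-4) = 7096)
(H + 15688)*(46964 + p) = (2160 + 15688)*(46964 + 7096) = 17848*54060 = 964862880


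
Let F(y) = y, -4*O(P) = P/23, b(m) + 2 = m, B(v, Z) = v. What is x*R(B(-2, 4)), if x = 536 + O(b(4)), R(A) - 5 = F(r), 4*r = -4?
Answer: 49310/23 ≈ 2143.9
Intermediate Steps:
r = -1 (r = (¼)*(-4) = -1)
b(m) = -2 + m
O(P) = -P/92 (O(P) = -P/(4*23) = -P/92)
R(A) = 4 (R(A) = 5 - 1 = 4)
x = 24655/46 (x = 536 - (-2 + 4)/92 = 536 - 1/92*2 = 536 - 1/46 = 24655/46 ≈ 535.98)
x*R(B(-2, 4)) = (24655/46)*4 = 49310/23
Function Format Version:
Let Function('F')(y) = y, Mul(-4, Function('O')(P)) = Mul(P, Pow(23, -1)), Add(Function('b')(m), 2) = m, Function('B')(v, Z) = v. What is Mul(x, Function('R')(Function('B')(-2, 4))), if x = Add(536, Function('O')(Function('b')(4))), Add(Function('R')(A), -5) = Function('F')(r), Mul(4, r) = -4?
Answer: Rational(49310, 23) ≈ 2143.9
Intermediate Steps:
r = -1 (r = Mul(Rational(1, 4), -4) = -1)
Function('b')(m) = Add(-2, m)
Function('O')(P) = Mul(Rational(-1, 92), P) (Function('O')(P) = Mul(Rational(-1, 4), Mul(P, Pow(23, -1))) = Mul(Rational(-1, 4), Mul(P, Rational(1, 23))) = Mul(Rational(-1, 4), Mul(Rational(1, 23), P)) = Mul(Rational(-1, 92), P))
Function('R')(A) = 4 (Function('R')(A) = Add(5, -1) = 4)
x = Rational(24655, 46) (x = Add(536, Mul(Rational(-1, 92), Add(-2, 4))) = Add(536, Mul(Rational(-1, 92), 2)) = Add(536, Rational(-1, 46)) = Rational(24655, 46) ≈ 535.98)
Mul(x, Function('R')(Function('B')(-2, 4))) = Mul(Rational(24655, 46), 4) = Rational(49310, 23)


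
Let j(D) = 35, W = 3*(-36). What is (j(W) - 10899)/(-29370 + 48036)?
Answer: -5432/9333 ≈ -0.58202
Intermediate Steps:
W = -108
(j(W) - 10899)/(-29370 + 48036) = (35 - 10899)/(-29370 + 48036) = -10864/18666 = -10864*1/18666 = -5432/9333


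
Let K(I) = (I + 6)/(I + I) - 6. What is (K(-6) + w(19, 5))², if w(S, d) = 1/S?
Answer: 12769/361 ≈ 35.371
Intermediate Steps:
K(I) = -6 + (6 + I)/(2*I) (K(I) = (6 + I)/((2*I)) - 6 = (6 + I)*(1/(2*I)) - 6 = (6 + I)/(2*I) - 6 = -6 + (6 + I)/(2*I))
(K(-6) + w(19, 5))² = ((-11/2 + 3/(-6)) + 1/19)² = ((-11/2 + 3*(-⅙)) + 1/19)² = ((-11/2 - ½) + 1/19)² = (-6 + 1/19)² = (-113/19)² = 12769/361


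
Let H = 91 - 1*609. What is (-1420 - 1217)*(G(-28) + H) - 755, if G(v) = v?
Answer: 1439047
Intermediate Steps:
H = -518 (H = 91 - 609 = -518)
(-1420 - 1217)*(G(-28) + H) - 755 = (-1420 - 1217)*(-28 - 518) - 755 = -2637*(-546) - 755 = 1439802 - 755 = 1439047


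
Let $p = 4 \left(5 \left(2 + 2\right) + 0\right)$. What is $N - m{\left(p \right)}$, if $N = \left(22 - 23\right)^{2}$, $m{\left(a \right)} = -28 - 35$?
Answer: $64$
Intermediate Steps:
$p = 80$ ($p = 4 \left(5 \cdot 4 + 0\right) = 4 \left(20 + 0\right) = 4 \cdot 20 = 80$)
$m{\left(a \right)} = -63$
$N = 1$ ($N = \left(-1\right)^{2} = 1$)
$N - m{\left(p \right)} = 1 - -63 = 1 + 63 = 64$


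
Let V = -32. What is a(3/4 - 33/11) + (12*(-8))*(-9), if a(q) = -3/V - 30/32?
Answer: 27621/32 ≈ 863.16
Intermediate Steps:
a(q) = -27/32 (a(q) = -3/(-32) - 30/32 = -3*(-1/32) - 30*1/32 = 3/32 - 15/16 = -27/32)
a(3/4 - 33/11) + (12*(-8))*(-9) = -27/32 + (12*(-8))*(-9) = -27/32 - 96*(-9) = -27/32 + 864 = 27621/32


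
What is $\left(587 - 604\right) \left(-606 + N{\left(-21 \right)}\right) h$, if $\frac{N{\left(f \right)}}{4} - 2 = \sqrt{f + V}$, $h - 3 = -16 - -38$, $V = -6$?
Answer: $254150 - 5100 i \sqrt{3} \approx 2.5415 \cdot 10^{5} - 8833.5 i$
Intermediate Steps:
$h = 25$ ($h = 3 - -22 = 3 + \left(-16 + 38\right) = 3 + 22 = 25$)
$N{\left(f \right)} = 8 + 4 \sqrt{-6 + f}$ ($N{\left(f \right)} = 8 + 4 \sqrt{f - 6} = 8 + 4 \sqrt{-6 + f}$)
$\left(587 - 604\right) \left(-606 + N{\left(-21 \right)}\right) h = \left(587 - 604\right) \left(-606 + \left(8 + 4 \sqrt{-6 - 21}\right)\right) 25 = - 17 \left(-606 + \left(8 + 4 \sqrt{-27}\right)\right) 25 = - 17 \left(-606 + \left(8 + 4 \cdot 3 i \sqrt{3}\right)\right) 25 = - 17 \left(-606 + \left(8 + 12 i \sqrt{3}\right)\right) 25 = - 17 \left(-598 + 12 i \sqrt{3}\right) 25 = \left(10166 - 204 i \sqrt{3}\right) 25 = 254150 - 5100 i \sqrt{3}$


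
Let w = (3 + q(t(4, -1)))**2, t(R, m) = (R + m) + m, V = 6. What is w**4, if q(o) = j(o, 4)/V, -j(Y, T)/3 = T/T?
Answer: 390625/256 ≈ 1525.9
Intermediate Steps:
j(Y, T) = -3 (j(Y, T) = -3*T/T = -3*1 = -3)
t(R, m) = R + 2*m
q(o) = -1/2 (q(o) = -3/6 = -3*1/6 = -1/2)
w = 25/4 (w = (3 - 1/2)**2 = (5/2)**2 = 25/4 ≈ 6.2500)
w**4 = (25/4)**4 = 390625/256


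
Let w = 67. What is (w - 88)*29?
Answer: -609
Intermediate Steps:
(w - 88)*29 = (67 - 88)*29 = -21*29 = -609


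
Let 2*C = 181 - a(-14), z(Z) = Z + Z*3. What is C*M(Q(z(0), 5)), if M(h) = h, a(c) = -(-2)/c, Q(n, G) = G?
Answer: 3170/7 ≈ 452.86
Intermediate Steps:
z(Z) = 4*Z (z(Z) = Z + 3*Z = 4*Z)
a(c) = 2/c
C = 634/7 (C = (181 - 2/(-14))/2 = (181 - 2*(-1)/14)/2 = (181 - 1*(-⅐))/2 = (181 + ⅐)/2 = (½)*(1268/7) = 634/7 ≈ 90.571)
C*M(Q(z(0), 5)) = (634/7)*5 = 3170/7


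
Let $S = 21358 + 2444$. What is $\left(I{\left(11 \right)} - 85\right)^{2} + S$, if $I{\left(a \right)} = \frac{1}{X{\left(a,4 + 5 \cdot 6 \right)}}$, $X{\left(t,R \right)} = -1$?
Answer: $31198$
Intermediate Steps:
$I{\left(a \right)} = -1$ ($I{\left(a \right)} = \frac{1}{-1} = -1$)
$S = 23802$
$\left(I{\left(11 \right)} - 85\right)^{2} + S = \left(-1 - 85\right)^{2} + 23802 = \left(-86\right)^{2} + 23802 = 7396 + 23802 = 31198$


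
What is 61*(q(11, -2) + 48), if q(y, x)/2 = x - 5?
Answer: 2074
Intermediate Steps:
q(y, x) = -10 + 2*x (q(y, x) = 2*(x - 5) = 2*(-5 + x) = -10 + 2*x)
61*(q(11, -2) + 48) = 61*((-10 + 2*(-2)) + 48) = 61*((-10 - 4) + 48) = 61*(-14 + 48) = 61*34 = 2074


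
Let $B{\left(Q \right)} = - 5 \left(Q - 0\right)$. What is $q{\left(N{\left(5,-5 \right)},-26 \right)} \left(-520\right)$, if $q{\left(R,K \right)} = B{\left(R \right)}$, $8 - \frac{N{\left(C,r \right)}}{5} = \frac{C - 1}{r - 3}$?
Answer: $110500$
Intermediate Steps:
$N{\left(C,r \right)} = 40 - \frac{5 \left(-1 + C\right)}{-3 + r}$ ($N{\left(C,r \right)} = 40 - 5 \frac{C - 1}{r - 3} = 40 - 5 \frac{-1 + C}{-3 + r} = 40 - \frac{5 \left(-1 + C\right)}{-3 + r}$)
$B{\left(Q \right)} = - 5 Q$ ($B{\left(Q \right)} = - 5 \left(Q + 0\right) = - 5 Q$)
$q{\left(R,K \right)} = - 5 R$
$q{\left(N{\left(5,-5 \right)},-26 \right)} \left(-520\right) = - 5 \frac{5 \left(-23 - 5 + 8 \left(-5\right)\right)}{-3 - 5} \left(-520\right) = - 5 \frac{5 \left(-23 - 5 - 40\right)}{-8} \left(-520\right) = - 5 \cdot 5 \left(- \frac{1}{8}\right) \left(-68\right) \left(-520\right) = \left(-5\right) \frac{85}{2} \left(-520\right) = \left(- \frac{425}{2}\right) \left(-520\right) = 110500$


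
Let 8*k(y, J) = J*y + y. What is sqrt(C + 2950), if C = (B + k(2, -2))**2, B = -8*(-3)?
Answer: 5*sqrt(2249)/4 ≈ 59.280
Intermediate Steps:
k(y, J) = y/8 + J*y/8 (k(y, J) = (J*y + y)/8 = (y + J*y)/8 = y/8 + J*y/8)
B = 24
C = 9025/16 (C = (24 + (1/8)*2*(1 - 2))**2 = (24 + (1/8)*2*(-1))**2 = (24 - 1/4)**2 = (95/4)**2 = 9025/16 ≈ 564.06)
sqrt(C + 2950) = sqrt(9025/16 + 2950) = sqrt(56225/16) = 5*sqrt(2249)/4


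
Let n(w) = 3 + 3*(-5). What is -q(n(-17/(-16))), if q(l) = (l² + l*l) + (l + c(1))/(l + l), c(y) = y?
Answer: -6923/24 ≈ -288.46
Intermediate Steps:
n(w) = -12 (n(w) = 3 - 15 = -12)
q(l) = 2*l² + (1 + l)/(2*l) (q(l) = (l² + l*l) + (l + 1)/(l + l) = (l² + l²) + (1 + l)/((2*l)) = 2*l² + (1 + l)*(1/(2*l)) = 2*l² + (1 + l)/(2*l))
-q(n(-17/(-16))) = -(1 - 12 + 4*(-12)³)/(2*(-12)) = -(-1)*(1 - 12 + 4*(-1728))/(2*12) = -(-1)*(1 - 12 - 6912)/(2*12) = -(-1)*(-6923)/(2*12) = -1*6923/24 = -6923/24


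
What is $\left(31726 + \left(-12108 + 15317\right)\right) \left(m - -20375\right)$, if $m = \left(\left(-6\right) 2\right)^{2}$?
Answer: $716831265$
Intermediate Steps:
$m = 144$ ($m = \left(-12\right)^{2} = 144$)
$\left(31726 + \left(-12108 + 15317\right)\right) \left(m - -20375\right) = \left(31726 + \left(-12108 + 15317\right)\right) \left(144 - -20375\right) = \left(31726 + 3209\right) \left(144 + 20375\right) = 34935 \cdot 20519 = 716831265$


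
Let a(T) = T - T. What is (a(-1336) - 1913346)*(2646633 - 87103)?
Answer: -4897266487380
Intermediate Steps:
a(T) = 0
(a(-1336) - 1913346)*(2646633 - 87103) = (0 - 1913346)*(2646633 - 87103) = -1913346*2559530 = -4897266487380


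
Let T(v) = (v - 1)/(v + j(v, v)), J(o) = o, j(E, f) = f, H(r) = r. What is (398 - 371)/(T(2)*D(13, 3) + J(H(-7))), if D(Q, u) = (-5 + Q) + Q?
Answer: -108/7 ≈ -15.429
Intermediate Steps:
D(Q, u) = -5 + 2*Q
T(v) = (-1 + v)/(2*v) (T(v) = (v - 1)/(v + v) = (-1 + v)/((2*v)) = (-1 + v)*(1/(2*v)) = (-1 + v)/(2*v))
(398 - 371)/(T(2)*D(13, 3) + J(H(-7))) = (398 - 371)/(((1/2)*(-1 + 2)/2)*(-5 + 2*13) - 7) = 27/(((1/2)*(1/2)*1)*(-5 + 26) - 7) = 27/((1/4)*21 - 7) = 27/(21/4 - 7) = 27/(-7/4) = 27*(-4/7) = -108/7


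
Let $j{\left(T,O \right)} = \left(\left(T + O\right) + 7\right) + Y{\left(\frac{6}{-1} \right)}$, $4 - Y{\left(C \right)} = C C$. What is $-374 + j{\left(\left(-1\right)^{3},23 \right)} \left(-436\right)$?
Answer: $934$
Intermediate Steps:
$Y{\left(C \right)} = 4 - C^{2}$ ($Y{\left(C \right)} = 4 - C C = 4 - C^{2}$)
$j{\left(T,O \right)} = -25 + O + T$ ($j{\left(T,O \right)} = \left(\left(T + O\right) + 7\right) + \left(4 - \left(\frac{6}{-1}\right)^{2}\right) = \left(\left(O + T\right) + 7\right) + \left(4 - \left(6 \left(-1\right)\right)^{2}\right) = \left(7 + O + T\right) + \left(4 - \left(-6\right)^{2}\right) = \left(7 + O + T\right) + \left(4 - 36\right) = \left(7 + O + T\right) - 32 = -25 + O + T$)
$-374 + j{\left(\left(-1\right)^{3},23 \right)} \left(-436\right) = -374 + \left(-25 + 23 + \left(-1\right)^{3}\right) \left(-436\right) = -374 + \left(-25 + 23 - 1\right) \left(-436\right) = -374 - -1308 = -374 + 1308 = 934$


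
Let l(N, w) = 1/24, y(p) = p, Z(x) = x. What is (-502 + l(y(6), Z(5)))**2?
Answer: 145130209/576 ≈ 2.5196e+5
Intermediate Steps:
l(N, w) = 1/24
(-502 + l(y(6), Z(5)))**2 = (-502 + 1/24)**2 = (-12047/24)**2 = 145130209/576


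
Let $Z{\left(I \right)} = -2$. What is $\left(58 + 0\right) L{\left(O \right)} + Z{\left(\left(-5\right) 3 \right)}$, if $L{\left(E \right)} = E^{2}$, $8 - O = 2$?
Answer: $2086$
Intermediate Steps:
$O = 6$ ($O = 8 - 2 = 6$)
$\left(58 + 0\right) L{\left(O \right)} + Z{\left(\left(-5\right) 3 \right)} = \left(58 + 0\right) 6^{2} - 2 = 58 \cdot 36 - 2 = 2088 - 2 = 2086$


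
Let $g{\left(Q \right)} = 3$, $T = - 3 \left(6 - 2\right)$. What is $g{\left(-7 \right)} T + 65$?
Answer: $29$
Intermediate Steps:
$T = -12$ ($T = \left(-3\right) 4 = -12$)
$g{\left(-7 \right)} T + 65 = 3 \left(-12\right) + 65 = -36 + 65 = 29$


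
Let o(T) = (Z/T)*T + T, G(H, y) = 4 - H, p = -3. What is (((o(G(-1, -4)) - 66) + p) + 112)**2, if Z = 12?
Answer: 3600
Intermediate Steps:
o(T) = 12 + T (o(T) = (12/T)*T + T = 12 + T)
(((o(G(-1, -4)) - 66) + p) + 112)**2 = ((((12 + (4 - 1*(-1))) - 66) - 3) + 112)**2 = ((((12 + (4 + 1)) - 66) - 3) + 112)**2 = ((((12 + 5) - 66) - 3) + 112)**2 = (((17 - 66) - 3) + 112)**2 = ((-49 - 3) + 112)**2 = (-52 + 112)**2 = 60**2 = 3600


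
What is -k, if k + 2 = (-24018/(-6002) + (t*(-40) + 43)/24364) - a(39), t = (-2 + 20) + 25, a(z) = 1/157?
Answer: -22114417383/11479269148 ≈ -1.9265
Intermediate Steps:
a(z) = 1/157
t = 43 (t = 18 + 25 = 43)
k = 22114417383/11479269148 (k = -2 + ((-24018/(-6002) + (43*(-40) + 43)/24364) - 1*1/157) = -2 + ((-24018*(-1/6002) + (-1720 + 43)*(1/24364)) - 1/157) = -2 + ((12009/3001 - 1677*1/24364) - 1/157) = -2 + ((12009/3001 - 1677/24364) - 1/157) = -2 + (287554599/73116364 - 1/157) = -2 + 45072955679/11479269148 = 22114417383/11479269148 ≈ 1.9265)
-k = -1*22114417383/11479269148 = -22114417383/11479269148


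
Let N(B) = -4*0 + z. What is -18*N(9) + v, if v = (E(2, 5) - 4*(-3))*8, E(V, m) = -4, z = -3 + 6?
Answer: 10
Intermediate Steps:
z = 3
N(B) = 3 (N(B) = -4*0 + 3 = 0 + 3 = 3)
v = 64 (v = (-4 - 4*(-3))*8 = (-4 + 12)*8 = 8*8 = 64)
-18*N(9) + v = -18*3 + 64 = -54 + 64 = 10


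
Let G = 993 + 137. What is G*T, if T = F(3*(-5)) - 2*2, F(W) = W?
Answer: -21470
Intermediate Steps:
T = -19 (T = 3*(-5) - 2*2 = -15 - 4 = -19)
G = 1130
G*T = 1130*(-19) = -21470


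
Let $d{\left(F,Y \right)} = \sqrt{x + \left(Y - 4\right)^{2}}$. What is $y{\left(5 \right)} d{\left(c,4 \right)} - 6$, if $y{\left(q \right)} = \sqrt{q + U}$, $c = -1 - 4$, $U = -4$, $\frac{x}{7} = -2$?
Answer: $-6 + i \sqrt{14} \approx -6.0 + 3.7417 i$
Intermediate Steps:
$x = -14$ ($x = 7 \left(-2\right) = -14$)
$c = -5$
$y{\left(q \right)} = \sqrt{-4 + q}$ ($y{\left(q \right)} = \sqrt{q - 4} = \sqrt{-4 + q}$)
$d{\left(F,Y \right)} = \sqrt{-14 + \left(-4 + Y\right)^{2}}$ ($d{\left(F,Y \right)} = \sqrt{-14 + \left(Y - 4\right)^{2}} = \sqrt{-14 + \left(-4 + Y\right)^{2}}$)
$y{\left(5 \right)} d{\left(c,4 \right)} - 6 = \sqrt{-4 + 5} \sqrt{-14 + \left(-4 + 4\right)^{2}} - 6 = \sqrt{1} \sqrt{-14 + 0^{2}} - 6 = 1 \sqrt{-14 + 0} - 6 = 1 \sqrt{-14} - 6 = 1 i \sqrt{14} - 6 = i \sqrt{14} - 6 = -6 + i \sqrt{14}$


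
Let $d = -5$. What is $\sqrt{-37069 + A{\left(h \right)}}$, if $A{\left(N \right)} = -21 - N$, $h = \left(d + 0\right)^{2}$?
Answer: $i \sqrt{37115} \approx 192.65 i$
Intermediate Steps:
$h = 25$ ($h = \left(-5 + 0\right)^{2} = \left(-5\right)^{2} = 25$)
$\sqrt{-37069 + A{\left(h \right)}} = \sqrt{-37069 - 46} = \sqrt{-37115} = i \sqrt{37115}$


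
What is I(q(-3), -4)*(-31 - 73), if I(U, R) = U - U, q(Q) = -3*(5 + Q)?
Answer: 0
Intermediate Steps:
q(Q) = -15 - 3*Q
I(U, R) = 0
I(q(-3), -4)*(-31 - 73) = 0*(-31 - 73) = 0*(-104) = 0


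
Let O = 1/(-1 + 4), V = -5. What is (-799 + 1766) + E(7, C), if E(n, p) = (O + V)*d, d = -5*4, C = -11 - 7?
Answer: 3181/3 ≈ 1060.3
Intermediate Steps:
C = -18
O = ⅓ (O = 1/3 = ⅓ ≈ 0.33333)
d = -20
E(n, p) = 280/3 (E(n, p) = (⅓ - 5)*(-20) = -14/3*(-20) = 280/3)
(-799 + 1766) + E(7, C) = (-799 + 1766) + 280/3 = 967 + 280/3 = 3181/3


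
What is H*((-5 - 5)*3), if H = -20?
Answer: 600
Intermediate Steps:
H*((-5 - 5)*3) = -20*(-5 - 5)*3 = -(-200)*3 = -20*(-30) = 600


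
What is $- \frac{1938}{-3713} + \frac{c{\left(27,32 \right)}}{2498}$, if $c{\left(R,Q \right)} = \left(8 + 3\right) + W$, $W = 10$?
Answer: $\frac{4919097}{9275074} \approx 0.53036$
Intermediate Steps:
$c{\left(R,Q \right)} = 21$ ($c{\left(R,Q \right)} = \left(8 + 3\right) + 10 = 11 + 10 = 21$)
$- \frac{1938}{-3713} + \frac{c{\left(27,32 \right)}}{2498} = - \frac{1938}{-3713} + \frac{21}{2498} = \left(-1938\right) \left(- \frac{1}{3713}\right) + 21 \cdot \frac{1}{2498} = \frac{1938}{3713} + \frac{21}{2498} = \frac{4919097}{9275074}$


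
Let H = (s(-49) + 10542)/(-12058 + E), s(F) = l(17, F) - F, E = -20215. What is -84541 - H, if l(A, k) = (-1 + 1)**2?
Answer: -2728381102/32273 ≈ -84541.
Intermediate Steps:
l(A, k) = 0 (l(A, k) = 0**2 = 0)
s(F) = -F (s(F) = 0 - F = -F)
H = -10591/32273 (H = (-1*(-49) + 10542)/(-12058 - 20215) = (49 + 10542)/(-32273) = 10591*(-1/32273) = -10591/32273 ≈ -0.32817)
-84541 - H = -84541 - 1*(-10591/32273) = -84541 + 10591/32273 = -2728381102/32273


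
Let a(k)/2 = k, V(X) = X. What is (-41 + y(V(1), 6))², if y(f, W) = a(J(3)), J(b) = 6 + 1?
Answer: 729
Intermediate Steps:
J(b) = 7
a(k) = 2*k
y(f, W) = 14 (y(f, W) = 2*7 = 14)
(-41 + y(V(1), 6))² = (-41 + 14)² = (-27)² = 729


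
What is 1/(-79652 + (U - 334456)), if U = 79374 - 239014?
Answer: -1/573748 ≈ -1.7429e-6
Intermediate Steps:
U = -159640
1/(-79652 + (U - 334456)) = 1/(-79652 + (-159640 - 334456)) = 1/(-79652 - 494096) = 1/(-573748) = -1/573748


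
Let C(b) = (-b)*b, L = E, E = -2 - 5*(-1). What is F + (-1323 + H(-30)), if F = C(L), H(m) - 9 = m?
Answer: -1353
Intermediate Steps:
H(m) = 9 + m
E = 3 (E = -2 + 5 = 3)
L = 3
C(b) = -b²
F = -9 (F = -1*3² = -1*9 = -9)
F + (-1323 + H(-30)) = -9 + (-1323 + (9 - 30)) = -9 + (-1323 - 21) = -9 - 1344 = -1353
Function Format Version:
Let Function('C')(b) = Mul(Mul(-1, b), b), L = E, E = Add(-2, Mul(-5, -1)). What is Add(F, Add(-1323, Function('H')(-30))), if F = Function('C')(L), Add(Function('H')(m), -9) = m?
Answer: -1353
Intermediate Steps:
Function('H')(m) = Add(9, m)
E = 3 (E = Add(-2, 5) = 3)
L = 3
Function('C')(b) = Mul(-1, Pow(b, 2))
F = -9 (F = Mul(-1, Pow(3, 2)) = Mul(-1, 9) = -9)
Add(F, Add(-1323, Function('H')(-30))) = Add(-9, Add(-1323, Add(9, -30))) = Add(-9, Add(-1323, -21)) = Add(-9, -1344) = -1353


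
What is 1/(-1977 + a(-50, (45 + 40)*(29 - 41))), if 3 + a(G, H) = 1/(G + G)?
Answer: -100/198001 ≈ -0.00050505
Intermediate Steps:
a(G, H) = -3 + 1/(2*G) (a(G, H) = -3 + 1/(G + G) = -3 + 1/(2*G))
1/(-1977 + a(-50, (45 + 40)*(29 - 41))) = 1/(-1977 + (-3 + (½)/(-50))) = 1/(-1977 + (-3 + (½)*(-1/50))) = 1/(-1977 + (-3 - 1/100)) = 1/(-1977 - 301/100) = 1/(-198001/100) = -100/198001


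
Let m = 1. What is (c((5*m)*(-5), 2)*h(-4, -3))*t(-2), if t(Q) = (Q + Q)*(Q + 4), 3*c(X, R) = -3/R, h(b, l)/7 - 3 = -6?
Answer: -84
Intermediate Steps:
h(b, l) = -21 (h(b, l) = 21 + 7*(-6) = 21 - 42 = -21)
c(X, R) = -1/R (c(X, R) = (-3/R)/3 = -1/R)
t(Q) = 2*Q*(4 + Q) (t(Q) = (2*Q)*(4 + Q) = 2*Q*(4 + Q))
(c((5*m)*(-5), 2)*h(-4, -3))*t(-2) = (-1/2*(-21))*(2*(-2)*(4 - 2)) = (-1*½*(-21))*(2*(-2)*2) = -½*(-21)*(-8) = (21/2)*(-8) = -84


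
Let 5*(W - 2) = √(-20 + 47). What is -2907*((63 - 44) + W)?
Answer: -61047 - 8721*√3/5 ≈ -64068.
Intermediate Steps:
W = 2 + 3*√3/5 (W = 2 + √(-20 + 47)/5 = 2 + √27/5 = 2 + (3*√3)/5 = 2 + 3*√3/5 ≈ 3.0392)
-2907*((63 - 44) + W) = -2907*((63 - 44) + (2 + 3*√3/5)) = -2907*(19 + (2 + 3*√3/5)) = -2907*(21 + 3*√3/5) = -61047 - 8721*√3/5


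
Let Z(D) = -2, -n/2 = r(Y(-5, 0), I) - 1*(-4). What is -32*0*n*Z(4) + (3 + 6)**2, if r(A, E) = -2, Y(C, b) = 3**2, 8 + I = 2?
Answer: 81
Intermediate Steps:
I = -6 (I = -8 + 2 = -6)
Y(C, b) = 9
n = -4 (n = -2*(-2 - 1*(-4)) = -2*(-2 + 4) = -2*2 = -4)
-32*0*n*Z(4) + (3 + 6)**2 = -32*0*(-4)*(-2) + (3 + 6)**2 = -0*(-2) + 9**2 = -32*0 + 81 = 0 + 81 = 81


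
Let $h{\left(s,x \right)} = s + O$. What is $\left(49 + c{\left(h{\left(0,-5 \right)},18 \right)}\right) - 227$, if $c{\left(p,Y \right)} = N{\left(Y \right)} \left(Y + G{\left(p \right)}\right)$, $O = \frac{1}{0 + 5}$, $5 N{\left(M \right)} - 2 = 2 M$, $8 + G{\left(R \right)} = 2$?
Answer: $- \frac{434}{5} \approx -86.8$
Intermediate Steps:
$G{\left(R \right)} = -6$ ($G{\left(R \right)} = -8 + 2 = -6$)
$N{\left(M \right)} = \frac{2}{5} + \frac{2 M}{5}$
$O = \frac{1}{5} \approx 0.2$
$h{\left(s,x \right)} = \frac{1}{5} + s$ ($h{\left(s,x \right)} = s + \frac{1}{5} = \frac{1}{5} + s$)
$c{\left(p,Y \right)} = \left(-6 + Y\right) \left(\frac{2}{5} + \frac{2 Y}{5}\right)$ ($c{\left(p,Y \right)} = \left(\frac{2}{5} + \frac{2 Y}{5}\right) \left(Y - 6\right) = \left(\frac{2}{5} + \frac{2 Y}{5}\right) \left(-6 + Y\right) = \left(-6 + Y\right) \left(\frac{2}{5} + \frac{2 Y}{5}\right)$)
$\left(49 + c{\left(h{\left(0,-5 \right)},18 \right)}\right) - 227 = \left(49 + \frac{2 \left(1 + 18\right) \left(-6 + 18\right)}{5}\right) - 227 = \left(49 + \frac{2}{5} \cdot 19 \cdot 12\right) - 227 = \left(49 + \frac{456}{5}\right) - 227 = \frac{701}{5} - 227 = - \frac{434}{5}$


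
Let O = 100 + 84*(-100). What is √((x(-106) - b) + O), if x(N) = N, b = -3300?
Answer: I*√5106 ≈ 71.456*I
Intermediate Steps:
O = -8300 (O = 100 - 8400 = -8300)
√((x(-106) - b) + O) = √((-106 - 1*(-3300)) - 8300) = √((-106 + 3300) - 8300) = √(3194 - 8300) = √(-5106) = I*√5106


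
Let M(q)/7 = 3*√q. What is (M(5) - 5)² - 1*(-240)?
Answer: 2470 - 210*√5 ≈ 2000.4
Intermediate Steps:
M(q) = 21*√q (M(q) = 7*(3*√q) = 21*√q)
(M(5) - 5)² - 1*(-240) = (21*√5 - 5)² - 1*(-240) = (-5 + 21*√5)² + 240 = 240 + (-5 + 21*√5)²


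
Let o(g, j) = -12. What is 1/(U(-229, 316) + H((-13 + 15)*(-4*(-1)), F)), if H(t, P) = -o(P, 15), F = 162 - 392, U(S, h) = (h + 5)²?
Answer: 1/103053 ≈ 9.7037e-6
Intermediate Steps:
U(S, h) = (5 + h)²
F = -230
H(t, P) = 12 (H(t, P) = -1*(-12) = 12)
1/(U(-229, 316) + H((-13 + 15)*(-4*(-1)), F)) = 1/((5 + 316)² + 12) = 1/(321² + 12) = 1/(103041 + 12) = 1/103053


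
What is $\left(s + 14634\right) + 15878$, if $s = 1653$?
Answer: $32165$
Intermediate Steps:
$\left(s + 14634\right) + 15878 = \left(1653 + 14634\right) + 15878 = 16287 + 15878 = 32165$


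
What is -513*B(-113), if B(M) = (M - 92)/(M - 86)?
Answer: -105165/199 ≈ -528.47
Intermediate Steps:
B(M) = (-92 + M)/(-86 + M)
-513*B(-113) = -513*(-92 - 113)/(-86 - 113) = -513*(-205)/(-199) = -(-513)*(-205)/199 = -513*205/199 = -105165/199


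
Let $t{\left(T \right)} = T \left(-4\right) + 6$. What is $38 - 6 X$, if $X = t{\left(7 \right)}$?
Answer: $170$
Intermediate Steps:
$t{\left(T \right)} = 6 - 4 T$ ($t{\left(T \right)} = - 4 T + 6 = 6 - 4 T$)
$X = -22$ ($X = 6 - 28 = -22$)
$38 - 6 X = 38 - -132 = 38 + 132 = 170$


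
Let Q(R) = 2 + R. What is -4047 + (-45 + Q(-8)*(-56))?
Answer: -3756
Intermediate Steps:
-4047 + (-45 + Q(-8)*(-56)) = -4047 + (-45 + (2 - 8)*(-56)) = -4047 + (-45 - 6*(-56)) = -4047 + (-45 + 336) = -4047 + 291 = -3756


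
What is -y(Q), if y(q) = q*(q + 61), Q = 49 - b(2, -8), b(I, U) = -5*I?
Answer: -7080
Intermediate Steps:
Q = 59 (Q = 49 - (-5)*2 = 49 - 1*(-10) = 49 + 10 = 59)
y(q) = q*(61 + q)
-y(Q) = -59*(61 + 59) = -59*120 = -1*7080 = -7080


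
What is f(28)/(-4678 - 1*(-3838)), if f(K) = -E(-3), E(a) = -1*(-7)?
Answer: 1/120 ≈ 0.0083333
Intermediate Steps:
E(a) = 7
f(K) = -7 (f(K) = -1*7 = -7)
f(28)/(-4678 - 1*(-3838)) = -7/(-4678 - 1*(-3838)) = -7/(-4678 + 3838) = -7/(-840) = -7*(-1/840) = 1/120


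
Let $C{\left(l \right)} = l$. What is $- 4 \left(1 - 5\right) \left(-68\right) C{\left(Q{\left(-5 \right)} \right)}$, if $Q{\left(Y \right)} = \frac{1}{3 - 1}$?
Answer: $-544$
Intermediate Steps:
$Q{\left(Y \right)} = \frac{1}{2}$
$- 4 \left(1 - 5\right) \left(-68\right) C{\left(Q{\left(-5 \right)} \right)} = - 4 \left(1 - 5\right) \left(-68\right) \frac{1}{2} = \left(-4\right) \left(-4\right) \left(-68\right) \frac{1}{2} = 16 \left(-68\right) \frac{1}{2} = \left(-1088\right) \frac{1}{2} = -544$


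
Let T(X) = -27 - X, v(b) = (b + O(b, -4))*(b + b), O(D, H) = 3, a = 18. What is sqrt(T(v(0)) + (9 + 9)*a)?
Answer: 3*sqrt(33) ≈ 17.234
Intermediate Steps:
v(b) = 2*b*(3 + b) (v(b) = (b + 3)*(b + b) = (3 + b)*(2*b) = 2*b*(3 + b))
sqrt(T(v(0)) + (9 + 9)*a) = sqrt((-27 - 2*0*(3 + 0)) + (9 + 9)*18) = sqrt((-27 - 2*0*3) + 18*18) = sqrt((-27 - 1*0) + 324) = sqrt((-27 + 0) + 324) = sqrt(-27 + 324) = sqrt(297) = 3*sqrt(33)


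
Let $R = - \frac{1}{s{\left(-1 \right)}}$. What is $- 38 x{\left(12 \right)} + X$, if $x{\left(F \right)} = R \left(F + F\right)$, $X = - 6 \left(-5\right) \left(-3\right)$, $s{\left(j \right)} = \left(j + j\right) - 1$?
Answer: $-394$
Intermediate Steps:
$s{\left(j \right)} = -1 + 2 j$ ($s{\left(j \right)} = 2 j - 1 = -1 + 2 j$)
$R = \frac{1}{3}$ ($R = - \frac{1}{-1 + 2 \left(-1\right)} = - \frac{1}{-1 - 2} = - \frac{1}{-3} = \left(-1\right) \left(- \frac{1}{3}\right) = \frac{1}{3} \approx 0.33333$)
$X = -90$ ($X = \left(-1\right) \left(-30\right) \left(-3\right) = 30 \left(-3\right) = -90$)
$x{\left(F \right)} = \frac{2 F}{3}$ ($x{\left(F \right)} = \frac{F + F}{3} = \frac{2 F}{3}$)
$- 38 x{\left(12 \right)} + X = - 38 \cdot \frac{2}{3} \cdot 12 - 90 = \left(-38\right) 8 - 90 = -304 - 90 = -394$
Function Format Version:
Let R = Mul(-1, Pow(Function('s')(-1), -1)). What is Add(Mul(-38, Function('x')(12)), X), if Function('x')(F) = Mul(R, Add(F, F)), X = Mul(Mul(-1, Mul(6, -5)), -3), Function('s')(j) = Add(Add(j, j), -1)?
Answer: -394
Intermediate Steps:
Function('s')(j) = Add(-1, Mul(2, j)) (Function('s')(j) = Add(Mul(2, j), -1) = Add(-1, Mul(2, j)))
R = Rational(1, 3) (R = Mul(-1, Pow(Add(-1, Mul(2, -1)), -1)) = Mul(-1, Pow(Add(-1, -2), -1)) = Mul(-1, Pow(-3, -1)) = Mul(-1, Rational(-1, 3)) = Rational(1, 3) ≈ 0.33333)
X = -90 (X = Mul(Mul(-1, -30), -3) = Mul(30, -3) = -90)
Function('x')(F) = Mul(Rational(2, 3), F) (Function('x')(F) = Mul(Rational(1, 3), Add(F, F)) = Mul(Rational(1, 3), Mul(2, F)) = Mul(Rational(2, 3), F))
Add(Mul(-38, Function('x')(12)), X) = Add(Mul(-38, Mul(Rational(2, 3), 12)), -90) = Add(Mul(-38, 8), -90) = Add(-304, -90) = -394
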